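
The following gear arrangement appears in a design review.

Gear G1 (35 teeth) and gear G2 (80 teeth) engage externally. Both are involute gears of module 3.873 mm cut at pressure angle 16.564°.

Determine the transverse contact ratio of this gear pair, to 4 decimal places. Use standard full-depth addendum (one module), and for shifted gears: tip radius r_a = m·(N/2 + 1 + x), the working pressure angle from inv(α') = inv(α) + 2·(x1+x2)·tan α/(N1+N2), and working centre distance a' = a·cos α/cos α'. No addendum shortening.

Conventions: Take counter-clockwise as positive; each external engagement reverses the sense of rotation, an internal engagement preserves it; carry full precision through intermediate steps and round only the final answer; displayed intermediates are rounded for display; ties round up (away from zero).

1.9719

topology: single-mesh involute geometry — m = 3.873, 35T/80T pair
base radii: r_b1 = 64.964862, r_b2 = 148.491113
tip radii: r_a1 = 71.650500, r_a2 = 158.793000
no profile shift: α' = α, a' = a
action lengths: √(r_a1²−r_b1²) = 30.221861, √(r_a2²−r_b2²) = 56.263721
base pitch p_b = π·m·cos α = 11.662465
CR = (30.221861 + 56.263721 − 222.697500·sin 16.56400°)/11.662465 = 1.971933
contact ratio ≈ 1.9719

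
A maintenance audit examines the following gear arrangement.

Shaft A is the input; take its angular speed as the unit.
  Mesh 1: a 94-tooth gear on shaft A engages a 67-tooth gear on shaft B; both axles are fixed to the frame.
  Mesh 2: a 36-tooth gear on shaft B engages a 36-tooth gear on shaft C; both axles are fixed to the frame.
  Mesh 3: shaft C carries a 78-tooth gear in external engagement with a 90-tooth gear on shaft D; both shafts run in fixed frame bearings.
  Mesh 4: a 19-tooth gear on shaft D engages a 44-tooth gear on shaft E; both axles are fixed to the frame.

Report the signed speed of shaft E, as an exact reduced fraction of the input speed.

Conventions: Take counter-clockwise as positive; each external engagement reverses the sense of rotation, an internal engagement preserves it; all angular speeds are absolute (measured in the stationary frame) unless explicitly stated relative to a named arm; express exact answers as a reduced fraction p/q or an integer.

11609/22110

4-mesh fixed-axis compound train (all bearings frame-fixed)
mesh 1 [94T→67T]: |ω|/ω_in = 1×94/67 = 94/67, sense flips to −
mesh 2 [36T→36T]: |ω|/ω_in = (94/67)×36/36 = 94/67, sense flips to +
mesh 3 [78T→90T]: |ω|/ω_in = (94/67)×78/90 = 1222/1005, sense flips to −
mesh 4 [19T→44T]: |ω|/ω_in = (1222/1005)×19/44 = 11609/22110, sense flips to +
signed output speed (× input speed) = 11609/22110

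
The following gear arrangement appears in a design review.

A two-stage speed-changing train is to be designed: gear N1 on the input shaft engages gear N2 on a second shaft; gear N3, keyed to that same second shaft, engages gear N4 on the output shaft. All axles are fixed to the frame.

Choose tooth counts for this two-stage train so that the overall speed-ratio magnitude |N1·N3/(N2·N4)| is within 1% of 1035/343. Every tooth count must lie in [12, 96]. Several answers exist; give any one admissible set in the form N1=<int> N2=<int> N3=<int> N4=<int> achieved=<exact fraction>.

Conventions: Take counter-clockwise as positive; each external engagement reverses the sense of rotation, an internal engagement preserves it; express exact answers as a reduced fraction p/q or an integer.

topology: fixed-axis compound train — 2 stages, target 1035/343
target = 1035/343 in lowest terms: an exact hit needs N1·N3 = k·1035 and N2·N4 = k·343 for one integer k, every count in [12, 96]; additionally prefer no 1:1 stage (N1 ≠ N2, N3 ≠ N4)
k = 1: no 1:1-free in-range split of k·1035 and k·343 into factor pairs; take k = 2
k = 2: N1·N3 = 2070 = 23·90, N2·N4 = 686 = 14·49
achieved = 23·90/(14·49) = 1035/343; |achieved − target| = 0 ≤ 207/6860 ✓

N1=23 N2=14 N3=90 N4=49 achieved=1035/343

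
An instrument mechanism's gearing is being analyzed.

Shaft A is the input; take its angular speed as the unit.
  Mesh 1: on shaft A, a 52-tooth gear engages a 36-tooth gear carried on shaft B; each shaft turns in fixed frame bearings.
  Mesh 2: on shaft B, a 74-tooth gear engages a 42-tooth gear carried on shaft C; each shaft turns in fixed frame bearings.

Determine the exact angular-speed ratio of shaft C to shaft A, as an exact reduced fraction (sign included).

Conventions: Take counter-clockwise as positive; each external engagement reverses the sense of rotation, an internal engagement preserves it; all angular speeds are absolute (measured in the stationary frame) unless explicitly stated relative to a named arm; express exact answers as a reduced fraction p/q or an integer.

481/189

class = fixed-axis compound train [2 meshes; 2 ratios multiply, 2 sense flips]
mesh 1 [52T→36T]: running ratio 13/9, sense −
mesh 2 [74T→42T]: running ratio 481/189, sense +
ω_out/ω_in = 481/189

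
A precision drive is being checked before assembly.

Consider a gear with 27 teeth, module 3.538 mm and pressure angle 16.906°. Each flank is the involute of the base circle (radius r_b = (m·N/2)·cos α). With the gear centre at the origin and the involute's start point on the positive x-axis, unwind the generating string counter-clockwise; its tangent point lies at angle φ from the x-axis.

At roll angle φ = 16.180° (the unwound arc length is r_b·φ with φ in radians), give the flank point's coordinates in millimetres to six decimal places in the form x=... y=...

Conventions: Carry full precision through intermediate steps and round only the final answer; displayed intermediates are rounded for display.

x=47.484827 y=0.340317

topology: single-mesh involute geometry — m = 3.538, N = 27
pitch radius r_p = m·N/2 = 3.538·27/2 = 47.763000
base radius r_b = r_p·cos α = 47.763000·cos 16.906° = 45.698833
roll angle φ = 16.180° = 0.28239427 rad
x = r_b·(cos φ + φ·sin φ) = 47.484827
y = r_b·(sin φ − φ·cos φ) = 0.340317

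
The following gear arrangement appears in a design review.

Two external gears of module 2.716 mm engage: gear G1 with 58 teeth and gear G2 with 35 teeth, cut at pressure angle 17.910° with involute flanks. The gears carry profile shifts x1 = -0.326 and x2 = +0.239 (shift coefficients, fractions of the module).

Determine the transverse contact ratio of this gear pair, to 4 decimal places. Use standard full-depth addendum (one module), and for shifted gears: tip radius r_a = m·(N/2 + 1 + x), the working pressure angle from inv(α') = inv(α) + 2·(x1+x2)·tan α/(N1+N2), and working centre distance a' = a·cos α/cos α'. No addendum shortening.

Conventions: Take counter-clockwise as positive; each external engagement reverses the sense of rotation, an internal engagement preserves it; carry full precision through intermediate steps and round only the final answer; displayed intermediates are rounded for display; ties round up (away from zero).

1.8382

topology: single-mesh involute geometry — m = 2.716, 58T/35T pair
base radii: r_b1 = 74.947155, r_b2 = 45.226732
tip radii: r_a1 = 80.594584, r_a2 = 50.895124
inv(α') = inv(17.910°) + 2·(-0.326+0.239)·tan α/(58+35) = 0.00999082  ⇒  α' = 17.57153°
a' = a·cos α / cos α' = 126.2940·cos 17.910°/cos 17.57153° = 126.055535
action lengths: √(r_a1²−r_b1²) = 29.637997, √(r_a2²−r_b2²) = 23.342159
base pitch p_b = π·m·cos α = 8.119084
CR = (29.637997 + 23.342159 − 126.055535·sin 17.57153°)/8.119084 = 1.838197
contact ratio ≈ 1.8382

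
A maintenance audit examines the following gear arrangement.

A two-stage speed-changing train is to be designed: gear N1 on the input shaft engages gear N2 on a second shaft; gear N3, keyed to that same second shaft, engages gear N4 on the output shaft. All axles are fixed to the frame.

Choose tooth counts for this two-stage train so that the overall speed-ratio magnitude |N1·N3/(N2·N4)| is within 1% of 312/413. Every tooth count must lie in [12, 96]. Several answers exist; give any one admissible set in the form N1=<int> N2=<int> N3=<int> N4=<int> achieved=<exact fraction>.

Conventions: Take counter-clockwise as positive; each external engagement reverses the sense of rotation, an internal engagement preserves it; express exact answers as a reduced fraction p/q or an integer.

N1=12 N2=14 N3=52 N4=59 achieved=312/413

topology: fixed-axis compound train — 2 stages, target 312/413
target = 312/413 in lowest terms: an exact hit needs N1·N3 = k·312 and N2·N4 = k·413 for one integer k, every count in [12, 96]; additionally prefer no 1:1 stage (N1 ≠ N2, N3 ≠ N4)
k = 1: no 1:1-free in-range split of k·312 and k·413 into factor pairs; take k = 2
k = 2: N1·N3 = 624 = 12·52, N2·N4 = 826 = 14·59
achieved = 12·52/(14·59) = 312/413; |achieved − target| = 0 ≤ 78/10325 ✓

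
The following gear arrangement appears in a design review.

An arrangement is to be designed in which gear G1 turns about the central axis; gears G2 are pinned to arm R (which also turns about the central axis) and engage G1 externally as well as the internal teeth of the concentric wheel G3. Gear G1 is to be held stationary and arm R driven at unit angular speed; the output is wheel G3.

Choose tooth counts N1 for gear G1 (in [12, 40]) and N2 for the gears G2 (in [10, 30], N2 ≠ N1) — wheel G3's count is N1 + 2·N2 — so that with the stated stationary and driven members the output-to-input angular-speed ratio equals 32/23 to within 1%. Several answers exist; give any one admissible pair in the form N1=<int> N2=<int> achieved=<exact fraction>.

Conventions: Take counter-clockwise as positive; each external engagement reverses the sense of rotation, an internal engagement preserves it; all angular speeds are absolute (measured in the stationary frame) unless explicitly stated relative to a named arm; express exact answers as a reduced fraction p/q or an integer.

topology: planetary set — design target 32/23, arm = carrier (Willis)
Willis with ω_sun = 0: ω_ring/ω_arm = (N1+N3)/N3; set equal to 32/23  ⇒  N3/N1 = 1/(32/23 − 1) = 23/9
N3 = N1 + 2·N2  ⇒  N2/N1 = (N3/N1 − 1)/2 = (23/9 − 1)/2 = 7/9
smallest multiple with N1 ≥ 12 and N2 ≥ 10: k = 2  ⇒  N1 = 2·9 = 18, N2 = 2·7 = 14 (N1 ≤ 40, N2 ≤ 30, N2 ≠ N1 ✓), N3 = 18 + 2·14 = 46
check: (N1+N3)/N3 with N1 = 18, N3 = 46 gives 32/23; |achieved − target| = 0 ≤ 8/575 ✓

N1=18 N2=14 achieved=32/23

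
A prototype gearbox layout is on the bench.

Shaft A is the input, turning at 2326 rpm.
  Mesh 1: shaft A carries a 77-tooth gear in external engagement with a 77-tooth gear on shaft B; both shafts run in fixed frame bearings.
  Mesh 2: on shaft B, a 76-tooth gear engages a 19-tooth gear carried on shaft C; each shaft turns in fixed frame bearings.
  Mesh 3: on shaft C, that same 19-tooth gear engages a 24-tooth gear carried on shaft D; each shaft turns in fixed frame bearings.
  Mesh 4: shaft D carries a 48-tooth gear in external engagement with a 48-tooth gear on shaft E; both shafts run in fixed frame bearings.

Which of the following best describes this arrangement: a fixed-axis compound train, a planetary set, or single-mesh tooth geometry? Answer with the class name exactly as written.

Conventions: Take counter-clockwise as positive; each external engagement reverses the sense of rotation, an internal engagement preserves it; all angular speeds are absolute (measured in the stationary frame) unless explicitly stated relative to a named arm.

topology: fixed-axis compound train — 4 meshes, A→E
classification: fixed-axis compound train

fixed-axis compound train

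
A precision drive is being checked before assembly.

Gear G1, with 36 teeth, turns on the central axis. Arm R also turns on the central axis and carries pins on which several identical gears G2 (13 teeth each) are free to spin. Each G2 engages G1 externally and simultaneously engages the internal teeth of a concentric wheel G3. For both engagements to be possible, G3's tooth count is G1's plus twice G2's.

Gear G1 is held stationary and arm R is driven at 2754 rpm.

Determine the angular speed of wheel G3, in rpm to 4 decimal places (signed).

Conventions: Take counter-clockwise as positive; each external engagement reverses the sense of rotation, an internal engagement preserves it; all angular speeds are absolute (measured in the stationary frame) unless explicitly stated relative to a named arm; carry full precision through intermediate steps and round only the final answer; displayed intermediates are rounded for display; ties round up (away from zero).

+4353.0968 rpm

class = planetary set [G3 = 36+2·13 = 62; Willis about the carrier]
normalise by the input: solve with ω_arm = 1, then scale by 2754 rpm
ring teeth: 36 + 2·13 = 62
36(ω_sun−ω_arm) = −62(ω_ring−ω_arm),  ω_sun = 0, ω_arm = 1
ω_ring = 1 − (36/62)(0−1) = 49/31
scale: ω_ring = 49/31 × 2754 rpm = +4353.0968 rpm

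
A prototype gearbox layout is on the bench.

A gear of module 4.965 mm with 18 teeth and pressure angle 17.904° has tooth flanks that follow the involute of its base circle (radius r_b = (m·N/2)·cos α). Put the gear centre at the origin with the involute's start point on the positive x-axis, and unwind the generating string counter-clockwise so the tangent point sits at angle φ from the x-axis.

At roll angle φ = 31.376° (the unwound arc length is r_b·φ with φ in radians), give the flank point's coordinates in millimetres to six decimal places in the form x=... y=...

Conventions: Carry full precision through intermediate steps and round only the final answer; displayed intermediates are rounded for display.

recognized (one wheel, involute flank): single-mesh tooth geometry, m = 4.965, N = 18
pitch radius r_p = m·N/2 = 4.965·18/2 = 44.685000
base radius r_b = r_p·cos α = 44.685000·cos 17.904° = 42.521037
roll angle φ = 31.376° = 0.54761451 rad
x = r_b·(cos φ + φ·sin φ) = 48.426596
y = r_b·(sin φ − φ·cos φ) = 2.258538

x=48.426596 y=2.258538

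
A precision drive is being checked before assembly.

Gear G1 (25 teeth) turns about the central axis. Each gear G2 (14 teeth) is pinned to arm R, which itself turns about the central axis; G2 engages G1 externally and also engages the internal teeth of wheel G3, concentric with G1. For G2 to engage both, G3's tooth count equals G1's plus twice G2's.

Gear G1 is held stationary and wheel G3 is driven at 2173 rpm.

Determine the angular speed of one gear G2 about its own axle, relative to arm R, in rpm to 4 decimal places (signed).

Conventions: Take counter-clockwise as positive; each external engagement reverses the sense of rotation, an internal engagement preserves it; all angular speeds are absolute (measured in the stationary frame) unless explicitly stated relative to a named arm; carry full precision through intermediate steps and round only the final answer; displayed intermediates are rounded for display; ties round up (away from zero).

+2636.6529 rpm

planetary set (25T centre, 14T on arm, 53T internal) — Willis relation
normalise by the input: solve with ω_ring = 1, then scale by 2173 rpm
ring teeth: 25 + 2·14 = 53
25(ω_sun−ω_arm) = −53(ω_ring−ω_arm),  ω_sun = 0, ω_ring = 1
25(0−ω_arm) = −53(1−ω_arm)  ⇒  78·ω_arm = 53  ⇒  ω_arm = 53/78
sun–planet mesh: 25·(0−53/78) = −14·(ω_p−ω_arm)  ⇒  ω_p−ω_arm = 1325/1092
scale: ω_p−ω_arm = 1325/1092 × 2173 rpm = +2636.6529 rpm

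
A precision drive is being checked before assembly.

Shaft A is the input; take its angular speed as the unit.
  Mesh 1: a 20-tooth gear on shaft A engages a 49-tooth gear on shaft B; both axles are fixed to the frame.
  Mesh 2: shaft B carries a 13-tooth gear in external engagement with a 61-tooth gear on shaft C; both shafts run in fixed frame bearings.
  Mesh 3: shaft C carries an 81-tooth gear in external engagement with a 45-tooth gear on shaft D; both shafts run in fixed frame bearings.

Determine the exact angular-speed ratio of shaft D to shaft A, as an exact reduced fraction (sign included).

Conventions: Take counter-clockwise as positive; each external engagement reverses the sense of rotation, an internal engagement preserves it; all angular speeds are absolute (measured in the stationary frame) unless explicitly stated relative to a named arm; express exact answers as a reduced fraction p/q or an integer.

-468/2989

class = fixed-axis compound train [3 meshes; 3 ratios multiply, 3 sense flips]
mesh 1 [20T→49T]: running ratio 20/49, sense −
mesh 2 [13T→61T]: running ratio 260/2989, sense +
mesh 3 [81T→45T]: running ratio 468/2989, sense −
ω_out/ω_in = -468/2989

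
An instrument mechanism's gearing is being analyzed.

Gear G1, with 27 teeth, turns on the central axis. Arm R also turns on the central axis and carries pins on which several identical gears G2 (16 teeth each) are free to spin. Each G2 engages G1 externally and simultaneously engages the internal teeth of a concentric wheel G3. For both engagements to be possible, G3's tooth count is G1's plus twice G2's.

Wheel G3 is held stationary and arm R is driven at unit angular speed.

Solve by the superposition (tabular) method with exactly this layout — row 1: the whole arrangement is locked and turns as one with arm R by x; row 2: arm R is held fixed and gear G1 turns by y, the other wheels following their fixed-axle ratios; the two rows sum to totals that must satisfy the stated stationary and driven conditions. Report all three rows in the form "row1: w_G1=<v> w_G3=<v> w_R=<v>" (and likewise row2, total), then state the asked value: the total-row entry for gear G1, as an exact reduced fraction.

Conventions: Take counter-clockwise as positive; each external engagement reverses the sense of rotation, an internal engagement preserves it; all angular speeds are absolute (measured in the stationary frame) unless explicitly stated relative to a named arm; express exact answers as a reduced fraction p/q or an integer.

planetary set (27T centre, 16T on arm, 59T internal) — Willis relation
superposition row 1 [locked train]: every member turns x
row 2 (arm held, sun turns y): ω_ring = −(27/59)·y, ω_arm = 0
boundary: total ω_ring = x − (27/59)·y = 0 and total ω_arm = x = 1  ⇒  y = 59/27, x = 1
row 2 ring = −(27/59)·59/27 = -1
totals (row 1 + row 2): sun 1 + 59/27 = 86/27, ring 1 + (-1) = 0, arm 1 + 0 = 1
asked cell (total, sun) = 86/27

row1: w_G1=1 w_G3=1 w_R=1
row2: w_G1=59/27 w_G3=-1 w_R=0
total: w_G1=86/27 w_G3=0 w_R=1
asked value: 86/27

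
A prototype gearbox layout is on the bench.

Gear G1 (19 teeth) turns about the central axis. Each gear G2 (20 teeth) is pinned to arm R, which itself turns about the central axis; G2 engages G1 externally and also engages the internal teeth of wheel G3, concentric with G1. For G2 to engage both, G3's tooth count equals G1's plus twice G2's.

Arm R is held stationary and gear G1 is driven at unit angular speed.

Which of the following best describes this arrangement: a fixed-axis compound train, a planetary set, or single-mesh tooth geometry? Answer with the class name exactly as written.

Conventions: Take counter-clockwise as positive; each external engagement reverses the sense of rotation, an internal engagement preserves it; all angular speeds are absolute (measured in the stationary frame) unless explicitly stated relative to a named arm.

planetary set

topology: planetary set — G1 19T / G2 20T / G3 59T, arm = carrier (Willis)
classification: planetary set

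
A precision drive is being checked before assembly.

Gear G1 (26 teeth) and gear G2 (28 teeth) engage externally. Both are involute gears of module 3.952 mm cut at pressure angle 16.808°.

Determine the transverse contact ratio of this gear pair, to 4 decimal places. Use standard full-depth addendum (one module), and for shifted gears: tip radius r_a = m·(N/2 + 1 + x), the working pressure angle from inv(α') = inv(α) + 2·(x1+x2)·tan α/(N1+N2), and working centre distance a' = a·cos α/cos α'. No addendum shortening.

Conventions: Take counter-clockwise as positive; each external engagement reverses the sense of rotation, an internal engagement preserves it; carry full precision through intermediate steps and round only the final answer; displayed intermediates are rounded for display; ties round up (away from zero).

recognized (one external pair, fixed centres): single-mesh tooth geometry, m = 3.952, N1 = 26, N2 = 28
base radii: r_b1 = 49.181173, r_b2 = 52.964340
tip radii: r_a1 = 55.328000, r_a2 = 59.280000
no profile shift: α' = α, a' = a
action lengths: √(r_a1²−r_b1²) = 25.345608, √(r_a2²−r_b2²) = 26.625122
base pitch p_b = π·m·cos α = 11.885170
CR = (25.345608 + 26.625122 − 106.704000·sin 16.80800°)/11.885170 = 1.776636
contact ratio ≈ 1.7766

1.7766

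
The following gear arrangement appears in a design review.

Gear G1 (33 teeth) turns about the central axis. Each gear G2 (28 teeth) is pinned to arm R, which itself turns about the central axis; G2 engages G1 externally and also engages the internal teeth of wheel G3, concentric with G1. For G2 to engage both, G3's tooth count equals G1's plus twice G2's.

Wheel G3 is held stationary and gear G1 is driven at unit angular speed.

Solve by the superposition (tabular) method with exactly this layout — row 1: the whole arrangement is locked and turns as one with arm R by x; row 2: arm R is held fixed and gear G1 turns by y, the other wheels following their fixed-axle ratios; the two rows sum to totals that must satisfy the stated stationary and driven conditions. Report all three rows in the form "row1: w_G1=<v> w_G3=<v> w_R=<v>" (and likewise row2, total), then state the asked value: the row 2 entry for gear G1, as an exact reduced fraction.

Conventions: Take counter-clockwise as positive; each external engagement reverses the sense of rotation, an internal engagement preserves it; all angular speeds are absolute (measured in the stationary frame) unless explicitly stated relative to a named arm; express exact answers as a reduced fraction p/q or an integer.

planetary set (33T centre, 28T on arm, 89T internal) — Willis relation
row 1 — lock + rotate with arm: ω_sun = ω_ring = ω_arm = x
row 2 — arm fixed, fixed-axis ratios: sun y, ring −(33/89)·y, arm 0
boundary: total ω_ring = x − (33/89)·y = 0 and total ω_sun = x + y = 1  ⇒  y = 89/122, x = 33/122
row 2 ring = −(33/89)·89/122 = -33/122
totals (row 1 + row 2): sun 33/122 + 89/122 = 1, ring 33/122 + (-33/122) = 0, arm 33/122 + 0 = 33/122
asked cell (row2, sun) = 89/122

row1: w_G1=33/122 w_G3=33/122 w_R=33/122
row2: w_G1=89/122 w_G3=-33/122 w_R=0
total: w_G1=1 w_G3=0 w_R=33/122
asked value: 89/122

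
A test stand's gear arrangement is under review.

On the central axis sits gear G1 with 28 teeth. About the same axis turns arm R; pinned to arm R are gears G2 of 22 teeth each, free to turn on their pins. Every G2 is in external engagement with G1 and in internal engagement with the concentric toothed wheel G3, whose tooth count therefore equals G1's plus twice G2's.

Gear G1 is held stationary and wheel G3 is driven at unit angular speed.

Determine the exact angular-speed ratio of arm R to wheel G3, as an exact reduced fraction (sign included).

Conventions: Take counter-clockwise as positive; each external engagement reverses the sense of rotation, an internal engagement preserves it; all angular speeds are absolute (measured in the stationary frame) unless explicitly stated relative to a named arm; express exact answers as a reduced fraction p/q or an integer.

class = planetary set [G3 = 28+2·22 = 72; Willis about the carrier]
ring teeth: 28 + 2·22 = 72
28(ω_sun−ω_arm) = −72(ω_ring−ω_arm),  ω_sun = 0, ω_ring = 1
28(0−ω_arm) = −72(1−ω_arm)  ⇒  100·ω_arm = 72  ⇒  ω_arm = 18/25
ω_out/ω_in = 18/25

18/25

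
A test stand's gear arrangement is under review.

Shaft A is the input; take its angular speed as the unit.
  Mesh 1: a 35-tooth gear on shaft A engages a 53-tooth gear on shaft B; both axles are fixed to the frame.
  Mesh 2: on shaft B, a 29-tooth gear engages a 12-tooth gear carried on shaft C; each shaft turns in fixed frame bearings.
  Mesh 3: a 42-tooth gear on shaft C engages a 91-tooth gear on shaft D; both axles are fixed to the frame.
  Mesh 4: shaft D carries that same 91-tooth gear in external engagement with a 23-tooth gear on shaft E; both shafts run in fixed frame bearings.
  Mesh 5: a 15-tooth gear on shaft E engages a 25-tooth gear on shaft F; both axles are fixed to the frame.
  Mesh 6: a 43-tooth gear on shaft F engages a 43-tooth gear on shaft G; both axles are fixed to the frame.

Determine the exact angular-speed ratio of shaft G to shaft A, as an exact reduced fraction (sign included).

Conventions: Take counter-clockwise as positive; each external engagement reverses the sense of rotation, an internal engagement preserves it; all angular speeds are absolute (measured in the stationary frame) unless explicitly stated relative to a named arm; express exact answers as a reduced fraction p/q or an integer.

class = fixed-axis compound train [6 meshes; 6 ratios multiply, 6 sense flips]
mesh 1 [35T→53T]: running ratio 35/53, sense −
mesh 2 [29T→12T]: running ratio 1015/636, sense +
mesh 3 [42T→91T]: running ratio 1015/1378, sense −
mesh 4 [91T→23T]: running ratio 7105/2438, sense +
mesh 5 [15T→25T]: running ratio 4263/2438, sense −
mesh 6 [43T→43T]: running ratio 4263/2438, sense +
ω_out/ω_in = 4263/2438

4263/2438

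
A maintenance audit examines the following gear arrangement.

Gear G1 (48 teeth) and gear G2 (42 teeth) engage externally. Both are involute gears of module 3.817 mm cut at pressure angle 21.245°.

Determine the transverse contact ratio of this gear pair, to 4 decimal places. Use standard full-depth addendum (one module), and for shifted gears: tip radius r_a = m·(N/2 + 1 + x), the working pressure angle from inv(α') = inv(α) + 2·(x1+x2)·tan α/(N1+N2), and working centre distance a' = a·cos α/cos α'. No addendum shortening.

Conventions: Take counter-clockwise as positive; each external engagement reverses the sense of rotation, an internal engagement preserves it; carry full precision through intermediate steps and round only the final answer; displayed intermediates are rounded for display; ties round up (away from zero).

recognized (one external pair, fixed centres): single-mesh tooth geometry, m = 3.817, N1 = 48, N2 = 42
base radii: r_b1 = 85.382274, r_b2 = 74.709490
tip radii: r_a1 = 95.425000, r_a2 = 83.974000
no profile shift: α' = α, a' = a
action lengths: √(r_a1²−r_b1²) = 42.612180, √(r_a2²−r_b2²) = 38.342207
base pitch p_b = π·m·cos α = 11.176514
CR = (42.612180 + 38.342207 − 171.765000·sin 21.24500°)/11.176514 = 1.674421
contact ratio ≈ 1.6744

1.6744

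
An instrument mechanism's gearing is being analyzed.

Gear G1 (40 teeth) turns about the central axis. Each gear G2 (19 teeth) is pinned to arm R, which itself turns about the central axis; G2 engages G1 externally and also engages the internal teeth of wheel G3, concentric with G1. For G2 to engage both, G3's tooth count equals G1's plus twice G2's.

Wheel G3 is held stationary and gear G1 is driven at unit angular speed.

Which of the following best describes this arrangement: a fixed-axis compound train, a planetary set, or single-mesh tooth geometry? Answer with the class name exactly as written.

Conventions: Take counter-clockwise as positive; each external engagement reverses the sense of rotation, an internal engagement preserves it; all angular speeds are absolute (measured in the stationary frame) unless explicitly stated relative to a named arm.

class = planetary set [G3 = 40+2·19 = 78; Willis about the carrier]
classification: planetary set

planetary set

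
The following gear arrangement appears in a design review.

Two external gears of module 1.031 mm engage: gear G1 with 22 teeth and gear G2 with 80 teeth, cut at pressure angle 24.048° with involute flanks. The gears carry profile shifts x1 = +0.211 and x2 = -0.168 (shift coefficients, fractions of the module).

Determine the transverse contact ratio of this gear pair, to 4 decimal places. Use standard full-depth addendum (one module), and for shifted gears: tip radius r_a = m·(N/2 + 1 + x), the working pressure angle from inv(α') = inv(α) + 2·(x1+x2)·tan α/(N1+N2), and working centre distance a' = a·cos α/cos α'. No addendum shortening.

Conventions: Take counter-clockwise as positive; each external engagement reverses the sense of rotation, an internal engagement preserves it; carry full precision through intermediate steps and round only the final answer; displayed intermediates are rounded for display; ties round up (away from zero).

1.4995

topology: single-mesh involute geometry — m = 1.031, 22T/80T pair
base radii: r_b1 = 10.356651, r_b2 = 37.660549
tip radii: r_a1 = 12.589541, r_a2 = 42.097792
inv(α') = inv(24.048°) + 2·(+0.211-0.168)·tan α/(22+80) = 0.02689234  ⇒  α' = 24.15571°
a' = a·cos α / cos α' = 52.5810·cos 24.048°/cos 24.15571° = 52.625240
action lengths: √(r_a1²−r_b1²) = 7.157955, √(r_a2²−r_b2²) = 18.812420
base pitch p_b = π·m·cos α = 2.957853
CR = (7.157955 + 18.812420 − 52.625240·sin 24.15571°)/2.957853 = 1.499462
contact ratio ≈ 1.4995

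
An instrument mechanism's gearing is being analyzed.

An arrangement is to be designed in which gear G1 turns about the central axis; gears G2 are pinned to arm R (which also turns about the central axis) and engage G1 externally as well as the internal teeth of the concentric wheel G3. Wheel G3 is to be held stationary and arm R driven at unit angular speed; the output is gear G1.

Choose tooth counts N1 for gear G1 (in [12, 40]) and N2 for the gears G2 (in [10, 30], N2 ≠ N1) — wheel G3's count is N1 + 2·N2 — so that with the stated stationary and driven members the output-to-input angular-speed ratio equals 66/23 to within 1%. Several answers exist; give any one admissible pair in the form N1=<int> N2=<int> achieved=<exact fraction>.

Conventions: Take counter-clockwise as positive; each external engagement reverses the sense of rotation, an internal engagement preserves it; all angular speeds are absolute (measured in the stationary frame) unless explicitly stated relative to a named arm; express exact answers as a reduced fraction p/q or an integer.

N1=23 N2=10 achieved=66/23

design class (target 66/23): planetary set
Willis with ω_ring = 0: ω_sun/ω_arm = (N1+N3)/N1; set equal to 66/23  ⇒  N3/N1 = 66/23 − 1 = 43/23
N3 = N1 + 2·N2  ⇒  N2/N1 = (N3/N1 − 1)/2 = (43/23 − 1)/2 = 10/23
smallest multiple with N1 ≥ 12 and N2 ≥ 10: k = 1  ⇒  N1 = 1·23 = 23, N2 = 1·10 = 10 (N1 ≤ 40, N2 ≤ 30, N2 ≠ N1 ✓), N3 = 23 + 2·10 = 43
check: (N1+N3)/N1 with N1 = 23, N3 = 43 gives 66/23; |achieved − target| = 0 ≤ 33/1150 ✓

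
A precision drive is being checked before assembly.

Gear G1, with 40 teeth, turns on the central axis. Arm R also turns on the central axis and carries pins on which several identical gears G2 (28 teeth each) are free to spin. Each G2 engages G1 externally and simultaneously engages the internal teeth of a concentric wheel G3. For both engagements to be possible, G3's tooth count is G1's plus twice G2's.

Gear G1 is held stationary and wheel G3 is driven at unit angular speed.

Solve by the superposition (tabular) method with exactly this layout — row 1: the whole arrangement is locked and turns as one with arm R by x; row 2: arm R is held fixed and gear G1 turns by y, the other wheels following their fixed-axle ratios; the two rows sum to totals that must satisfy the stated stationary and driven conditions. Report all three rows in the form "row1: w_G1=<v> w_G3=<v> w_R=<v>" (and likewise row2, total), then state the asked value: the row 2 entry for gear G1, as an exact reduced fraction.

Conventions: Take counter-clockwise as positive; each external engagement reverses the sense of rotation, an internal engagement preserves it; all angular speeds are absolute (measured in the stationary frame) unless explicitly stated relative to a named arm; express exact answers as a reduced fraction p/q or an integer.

planetary set (40T centre, 28T on arm, 96T internal) — Willis relation
row 1: whole set turns with the arm by x
row 2 — arm fixed, fixed-axis ratios: sun y, ring −(40/96)·y, arm 0
boundary: total ω_sun = x + y = 0 and total ω_ring = x − (40/96)·y = 1  ⇒  y = -12/17, x = 12/17
row 2 ring = −(40/96)·(-12/17) = 5/17
totals (row 1 + row 2): sun 12/17 + (-12/17) = 0, ring 12/17 + 5/17 = 1, arm 12/17 + 0 = 12/17
asked cell (row2, sun) = -12/17

row1: w_G1=12/17 w_G3=12/17 w_R=12/17
row2: w_G1=-12/17 w_G3=5/17 w_R=0
total: w_G1=0 w_G3=1 w_R=12/17
asked value: -12/17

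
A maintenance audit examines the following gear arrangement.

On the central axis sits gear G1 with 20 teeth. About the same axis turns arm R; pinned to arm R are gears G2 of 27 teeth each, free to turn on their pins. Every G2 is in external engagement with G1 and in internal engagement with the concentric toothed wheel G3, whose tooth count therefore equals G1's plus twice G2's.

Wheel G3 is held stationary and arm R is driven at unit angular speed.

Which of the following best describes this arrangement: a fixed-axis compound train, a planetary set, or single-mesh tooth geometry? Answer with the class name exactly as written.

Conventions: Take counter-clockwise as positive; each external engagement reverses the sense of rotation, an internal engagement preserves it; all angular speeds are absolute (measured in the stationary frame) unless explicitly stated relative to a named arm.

planetary set

recognized (axles ride arm R): planetary set, 20/27/74 teeth
classification: planetary set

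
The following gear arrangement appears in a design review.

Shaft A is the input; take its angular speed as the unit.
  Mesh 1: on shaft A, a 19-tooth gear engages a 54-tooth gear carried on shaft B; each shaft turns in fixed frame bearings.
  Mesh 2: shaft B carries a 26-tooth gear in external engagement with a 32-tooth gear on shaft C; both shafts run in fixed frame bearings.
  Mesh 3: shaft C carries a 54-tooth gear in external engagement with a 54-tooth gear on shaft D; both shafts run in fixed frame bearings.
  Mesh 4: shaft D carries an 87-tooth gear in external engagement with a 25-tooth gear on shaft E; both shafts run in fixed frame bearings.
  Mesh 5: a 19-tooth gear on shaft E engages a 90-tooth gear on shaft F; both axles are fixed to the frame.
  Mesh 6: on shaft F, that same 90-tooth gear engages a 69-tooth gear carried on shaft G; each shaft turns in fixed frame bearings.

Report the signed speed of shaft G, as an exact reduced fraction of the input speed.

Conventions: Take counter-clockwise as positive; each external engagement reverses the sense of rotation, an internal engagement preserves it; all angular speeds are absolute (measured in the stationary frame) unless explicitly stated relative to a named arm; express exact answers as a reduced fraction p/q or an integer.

6-mesh fixed-axis compound train (all bearings frame-fixed)
mesh 1 [19T→54T]: |ω|/ω_in = 1×19/54 = 19/54, sense flips to −
mesh 2 [26T→32T]: |ω|/ω_in = (19/54)×26/32 = 247/864, sense flips to +
mesh 3 [54T→54T]: |ω|/ω_in = (247/864)×54/54 = 247/864, sense flips to −
mesh 4 [87T→25T]: |ω|/ω_in = (247/864)×87/25 = 7163/7200, sense flips to +
mesh 5 [19T→90T]: |ω|/ω_in = (7163/7200)×19/90 = 136097/648000, sense flips to −
mesh 6 [90T→69T]: |ω|/ω_in = (136097/648000)×90/69 = 136097/496800, sense flips to +
signed output speed (× input speed) = 136097/496800

136097/496800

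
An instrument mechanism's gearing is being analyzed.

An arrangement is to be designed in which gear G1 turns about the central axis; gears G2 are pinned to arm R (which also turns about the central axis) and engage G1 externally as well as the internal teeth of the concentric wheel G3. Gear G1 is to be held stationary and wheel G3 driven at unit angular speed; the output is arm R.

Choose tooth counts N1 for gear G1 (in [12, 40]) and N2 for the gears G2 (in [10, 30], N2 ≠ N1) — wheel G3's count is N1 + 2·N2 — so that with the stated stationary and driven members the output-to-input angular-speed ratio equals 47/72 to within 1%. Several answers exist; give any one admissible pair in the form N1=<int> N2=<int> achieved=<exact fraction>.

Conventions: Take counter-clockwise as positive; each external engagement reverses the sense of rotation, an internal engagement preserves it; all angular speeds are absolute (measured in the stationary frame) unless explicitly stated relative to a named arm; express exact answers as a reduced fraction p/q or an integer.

topology: planetary set — design target 47/72, arm = carrier (Willis)
Willis with ω_sun = 0: ω_arm/ω_ring = N3/(N1+N3); set equal to 47/72  ⇒  N3/N1 = (47/72)/(1 − 47/72) = 47/25
N3 = N1 + 2·N2  ⇒  N2/N1 = (N3/N1 − 1)/2 = (47/25 − 1)/2 = 11/25
smallest multiple with N1 ≥ 12 and N2 ≥ 10: k = 1  ⇒  N1 = 1·25 = 25, N2 = 1·11 = 11 (N1 ≤ 40, N2 ≤ 30, N2 ≠ N1 ✓), N3 = 25 + 2·11 = 47
check: N3/(N1+N3) with N1 = 25, N3 = 47 gives 47/72; |achieved − target| = 0 ≤ 47/7200 ✓

N1=25 N2=11 achieved=47/72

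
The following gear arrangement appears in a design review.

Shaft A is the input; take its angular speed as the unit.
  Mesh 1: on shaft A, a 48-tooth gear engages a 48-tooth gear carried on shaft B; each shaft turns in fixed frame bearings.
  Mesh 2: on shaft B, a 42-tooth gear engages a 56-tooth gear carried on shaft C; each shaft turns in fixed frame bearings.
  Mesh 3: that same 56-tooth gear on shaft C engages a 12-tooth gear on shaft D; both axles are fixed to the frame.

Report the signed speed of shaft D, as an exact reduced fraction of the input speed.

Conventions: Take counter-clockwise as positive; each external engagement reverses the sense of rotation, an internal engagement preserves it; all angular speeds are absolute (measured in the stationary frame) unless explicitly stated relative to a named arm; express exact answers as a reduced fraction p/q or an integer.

3-mesh fixed-axis compound train (all bearings frame-fixed)
mesh 1 [48T→48T]: |ω|/ω_in = 1×48/48 = 1, sense flips to −
mesh 2 [42T→56T]: |ω|/ω_in = 1×42/56 = 3/4, sense flips to +
mesh 3 [56T→12T]: |ω|/ω_in = (3/4)×56/12 = 7/2, sense flips to −
signed output speed (× input speed) = -7/2

-7/2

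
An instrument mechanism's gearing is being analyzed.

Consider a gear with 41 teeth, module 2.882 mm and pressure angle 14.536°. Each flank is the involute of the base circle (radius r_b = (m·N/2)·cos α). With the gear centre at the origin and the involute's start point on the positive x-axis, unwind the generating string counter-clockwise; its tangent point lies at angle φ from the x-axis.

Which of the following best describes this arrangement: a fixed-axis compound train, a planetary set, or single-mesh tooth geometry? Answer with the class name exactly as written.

recognized (one wheel, involute flank): single-mesh tooth geometry, m = 2.882, N = 41
classification: single-mesh tooth geometry

single-mesh tooth geometry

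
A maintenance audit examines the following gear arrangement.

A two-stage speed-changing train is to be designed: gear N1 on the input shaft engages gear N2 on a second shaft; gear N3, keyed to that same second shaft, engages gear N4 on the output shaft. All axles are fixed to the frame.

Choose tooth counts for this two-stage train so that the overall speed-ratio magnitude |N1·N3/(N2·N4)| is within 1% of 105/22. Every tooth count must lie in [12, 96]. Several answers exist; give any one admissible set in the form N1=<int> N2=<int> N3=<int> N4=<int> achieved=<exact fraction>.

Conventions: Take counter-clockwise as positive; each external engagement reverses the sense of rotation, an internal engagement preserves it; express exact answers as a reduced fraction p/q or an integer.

N1=14 N2=12 N3=90 N4=22 achieved=105/22

2-stage fixed-axis compound train for ratio 105/22
target = 105/22 in lowest terms: an exact hit needs N1·N3 = k·105 and N2·N4 = k·22 for one integer k, every count in [12, 96]; additionally prefer no 1:1 stage (N1 ≠ N2, N3 ≠ N4)
k = 1…11: no 1:1-free in-range split of k·105 and k·22 into factor pairs; take k = 12
k = 12: N1·N3 = 1260 = 14·90, N2·N4 = 264 = 12·22
achieved = 14·90/(12·22) = 105/22; |achieved − target| = 0 ≤ 21/440 ✓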